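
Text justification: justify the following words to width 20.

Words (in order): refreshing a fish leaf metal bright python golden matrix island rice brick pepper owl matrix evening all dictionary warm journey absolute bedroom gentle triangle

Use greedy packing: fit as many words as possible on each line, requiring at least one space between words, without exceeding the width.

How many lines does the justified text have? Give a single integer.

Line 1: ['refreshing', 'a', 'fish'] (min_width=17, slack=3)
Line 2: ['leaf', 'metal', 'bright'] (min_width=17, slack=3)
Line 3: ['python', 'golden', 'matrix'] (min_width=20, slack=0)
Line 4: ['island', 'rice', 'brick'] (min_width=17, slack=3)
Line 5: ['pepper', 'owl', 'matrix'] (min_width=17, slack=3)
Line 6: ['evening', 'all'] (min_width=11, slack=9)
Line 7: ['dictionary', 'warm'] (min_width=15, slack=5)
Line 8: ['journey', 'absolute'] (min_width=16, slack=4)
Line 9: ['bedroom', 'gentle'] (min_width=14, slack=6)
Line 10: ['triangle'] (min_width=8, slack=12)
Total lines: 10

Answer: 10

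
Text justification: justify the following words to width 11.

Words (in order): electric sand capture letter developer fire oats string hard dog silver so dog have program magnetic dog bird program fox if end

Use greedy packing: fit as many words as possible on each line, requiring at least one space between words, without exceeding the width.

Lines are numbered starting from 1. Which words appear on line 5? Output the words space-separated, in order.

Answer: developer

Derivation:
Line 1: ['electric'] (min_width=8, slack=3)
Line 2: ['sand'] (min_width=4, slack=7)
Line 3: ['capture'] (min_width=7, slack=4)
Line 4: ['letter'] (min_width=6, slack=5)
Line 5: ['developer'] (min_width=9, slack=2)
Line 6: ['fire', 'oats'] (min_width=9, slack=2)
Line 7: ['string', 'hard'] (min_width=11, slack=0)
Line 8: ['dog', 'silver'] (min_width=10, slack=1)
Line 9: ['so', 'dog', 'have'] (min_width=11, slack=0)
Line 10: ['program'] (min_width=7, slack=4)
Line 11: ['magnetic'] (min_width=8, slack=3)
Line 12: ['dog', 'bird'] (min_width=8, slack=3)
Line 13: ['program', 'fox'] (min_width=11, slack=0)
Line 14: ['if', 'end'] (min_width=6, slack=5)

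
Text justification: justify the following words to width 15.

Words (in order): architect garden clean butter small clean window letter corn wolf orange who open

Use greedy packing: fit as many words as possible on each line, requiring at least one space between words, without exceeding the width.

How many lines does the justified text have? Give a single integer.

Answer: 7

Derivation:
Line 1: ['architect'] (min_width=9, slack=6)
Line 2: ['garden', 'clean'] (min_width=12, slack=3)
Line 3: ['butter', 'small'] (min_width=12, slack=3)
Line 4: ['clean', 'window'] (min_width=12, slack=3)
Line 5: ['letter', 'corn'] (min_width=11, slack=4)
Line 6: ['wolf', 'orange', 'who'] (min_width=15, slack=0)
Line 7: ['open'] (min_width=4, slack=11)
Total lines: 7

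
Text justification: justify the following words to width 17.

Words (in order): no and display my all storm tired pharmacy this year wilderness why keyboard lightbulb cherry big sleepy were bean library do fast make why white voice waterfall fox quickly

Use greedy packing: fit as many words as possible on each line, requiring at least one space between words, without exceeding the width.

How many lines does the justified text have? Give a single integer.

Answer: 12

Derivation:
Line 1: ['no', 'and', 'display', 'my'] (min_width=17, slack=0)
Line 2: ['all', 'storm', 'tired'] (min_width=15, slack=2)
Line 3: ['pharmacy', 'this'] (min_width=13, slack=4)
Line 4: ['year', 'wilderness'] (min_width=15, slack=2)
Line 5: ['why', 'keyboard'] (min_width=12, slack=5)
Line 6: ['lightbulb', 'cherry'] (min_width=16, slack=1)
Line 7: ['big', 'sleepy', 'were'] (min_width=15, slack=2)
Line 8: ['bean', 'library', 'do'] (min_width=15, slack=2)
Line 9: ['fast', 'make', 'why'] (min_width=13, slack=4)
Line 10: ['white', 'voice'] (min_width=11, slack=6)
Line 11: ['waterfall', 'fox'] (min_width=13, slack=4)
Line 12: ['quickly'] (min_width=7, slack=10)
Total lines: 12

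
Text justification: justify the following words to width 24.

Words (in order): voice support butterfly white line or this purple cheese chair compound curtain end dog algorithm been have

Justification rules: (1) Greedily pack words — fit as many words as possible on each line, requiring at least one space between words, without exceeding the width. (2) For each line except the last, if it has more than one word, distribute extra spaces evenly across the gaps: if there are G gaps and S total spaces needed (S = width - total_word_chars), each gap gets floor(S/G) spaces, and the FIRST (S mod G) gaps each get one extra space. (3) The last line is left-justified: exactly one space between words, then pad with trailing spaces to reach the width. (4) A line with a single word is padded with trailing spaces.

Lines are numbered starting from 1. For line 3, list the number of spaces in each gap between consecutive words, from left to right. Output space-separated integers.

Answer: 4 3

Derivation:
Line 1: ['voice', 'support', 'butterfly'] (min_width=23, slack=1)
Line 2: ['white', 'line', 'or', 'this'] (min_width=18, slack=6)
Line 3: ['purple', 'cheese', 'chair'] (min_width=19, slack=5)
Line 4: ['compound', 'curtain', 'end', 'dog'] (min_width=24, slack=0)
Line 5: ['algorithm', 'been', 'have'] (min_width=19, slack=5)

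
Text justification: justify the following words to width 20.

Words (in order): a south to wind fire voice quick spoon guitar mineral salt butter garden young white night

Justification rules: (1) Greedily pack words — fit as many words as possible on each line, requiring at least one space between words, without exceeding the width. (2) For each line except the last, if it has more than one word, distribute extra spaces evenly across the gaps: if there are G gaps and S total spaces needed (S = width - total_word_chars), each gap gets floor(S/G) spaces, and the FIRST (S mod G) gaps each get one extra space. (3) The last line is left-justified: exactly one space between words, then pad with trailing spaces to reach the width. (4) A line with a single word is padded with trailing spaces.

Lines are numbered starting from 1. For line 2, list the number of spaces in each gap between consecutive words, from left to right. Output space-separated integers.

Line 1: ['a', 'south', 'to', 'wind', 'fire'] (min_width=20, slack=0)
Line 2: ['voice', 'quick', 'spoon'] (min_width=17, slack=3)
Line 3: ['guitar', 'mineral', 'salt'] (min_width=19, slack=1)
Line 4: ['butter', 'garden', 'young'] (min_width=19, slack=1)
Line 5: ['white', 'night'] (min_width=11, slack=9)

Answer: 3 2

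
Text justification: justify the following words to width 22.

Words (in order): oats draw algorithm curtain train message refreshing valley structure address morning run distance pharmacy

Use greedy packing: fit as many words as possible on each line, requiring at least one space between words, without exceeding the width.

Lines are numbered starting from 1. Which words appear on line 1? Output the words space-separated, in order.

Line 1: ['oats', 'draw', 'algorithm'] (min_width=19, slack=3)
Line 2: ['curtain', 'train', 'message'] (min_width=21, slack=1)
Line 3: ['refreshing', 'valley'] (min_width=17, slack=5)
Line 4: ['structure', 'address'] (min_width=17, slack=5)
Line 5: ['morning', 'run', 'distance'] (min_width=20, slack=2)
Line 6: ['pharmacy'] (min_width=8, slack=14)

Answer: oats draw algorithm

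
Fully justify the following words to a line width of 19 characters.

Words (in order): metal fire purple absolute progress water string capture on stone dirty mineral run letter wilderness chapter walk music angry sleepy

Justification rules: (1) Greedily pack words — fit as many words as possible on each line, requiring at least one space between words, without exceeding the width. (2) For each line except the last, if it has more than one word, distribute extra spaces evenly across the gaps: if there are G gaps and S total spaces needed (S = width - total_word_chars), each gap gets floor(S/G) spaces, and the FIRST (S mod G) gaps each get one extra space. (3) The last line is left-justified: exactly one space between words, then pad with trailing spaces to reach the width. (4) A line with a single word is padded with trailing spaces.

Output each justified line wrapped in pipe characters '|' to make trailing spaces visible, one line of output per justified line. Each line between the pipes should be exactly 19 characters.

Answer: |metal  fire  purple|
|absolute   progress|
|water        string|
|capture   on  stone|
|dirty  mineral  run|
|letter   wilderness|
|chapter  walk music|
|angry sleepy       |

Derivation:
Line 1: ['metal', 'fire', 'purple'] (min_width=17, slack=2)
Line 2: ['absolute', 'progress'] (min_width=17, slack=2)
Line 3: ['water', 'string'] (min_width=12, slack=7)
Line 4: ['capture', 'on', 'stone'] (min_width=16, slack=3)
Line 5: ['dirty', 'mineral', 'run'] (min_width=17, slack=2)
Line 6: ['letter', 'wilderness'] (min_width=17, slack=2)
Line 7: ['chapter', 'walk', 'music'] (min_width=18, slack=1)
Line 8: ['angry', 'sleepy'] (min_width=12, slack=7)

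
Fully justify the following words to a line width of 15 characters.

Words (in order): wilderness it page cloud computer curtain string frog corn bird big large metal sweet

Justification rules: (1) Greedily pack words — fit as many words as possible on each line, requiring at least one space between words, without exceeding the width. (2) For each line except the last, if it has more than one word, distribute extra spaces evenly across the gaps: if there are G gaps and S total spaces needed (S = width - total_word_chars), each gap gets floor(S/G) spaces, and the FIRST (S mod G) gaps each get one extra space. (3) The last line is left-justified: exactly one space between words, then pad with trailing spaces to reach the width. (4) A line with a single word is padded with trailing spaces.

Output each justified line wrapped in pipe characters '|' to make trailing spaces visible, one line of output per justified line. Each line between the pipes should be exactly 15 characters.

Line 1: ['wilderness', 'it'] (min_width=13, slack=2)
Line 2: ['page', 'cloud'] (min_width=10, slack=5)
Line 3: ['computer'] (min_width=8, slack=7)
Line 4: ['curtain', 'string'] (min_width=14, slack=1)
Line 5: ['frog', 'corn', 'bird'] (min_width=14, slack=1)
Line 6: ['big', 'large', 'metal'] (min_width=15, slack=0)
Line 7: ['sweet'] (min_width=5, slack=10)

Answer: |wilderness   it|
|page      cloud|
|computer       |
|curtain  string|
|frog  corn bird|
|big large metal|
|sweet          |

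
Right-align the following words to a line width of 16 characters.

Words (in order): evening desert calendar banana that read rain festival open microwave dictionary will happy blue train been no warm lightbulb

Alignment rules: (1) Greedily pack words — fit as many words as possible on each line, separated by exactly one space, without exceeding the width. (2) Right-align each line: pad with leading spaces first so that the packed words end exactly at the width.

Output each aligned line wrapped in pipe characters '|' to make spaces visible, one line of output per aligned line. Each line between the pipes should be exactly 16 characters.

Answer: |  evening desert|
| calendar banana|
|  that read rain|
|   festival open|
|       microwave|
| dictionary will|
|happy blue train|
|    been no warm|
|       lightbulb|

Derivation:
Line 1: ['evening', 'desert'] (min_width=14, slack=2)
Line 2: ['calendar', 'banana'] (min_width=15, slack=1)
Line 3: ['that', 'read', 'rain'] (min_width=14, slack=2)
Line 4: ['festival', 'open'] (min_width=13, slack=3)
Line 5: ['microwave'] (min_width=9, slack=7)
Line 6: ['dictionary', 'will'] (min_width=15, slack=1)
Line 7: ['happy', 'blue', 'train'] (min_width=16, slack=0)
Line 8: ['been', 'no', 'warm'] (min_width=12, slack=4)
Line 9: ['lightbulb'] (min_width=9, slack=7)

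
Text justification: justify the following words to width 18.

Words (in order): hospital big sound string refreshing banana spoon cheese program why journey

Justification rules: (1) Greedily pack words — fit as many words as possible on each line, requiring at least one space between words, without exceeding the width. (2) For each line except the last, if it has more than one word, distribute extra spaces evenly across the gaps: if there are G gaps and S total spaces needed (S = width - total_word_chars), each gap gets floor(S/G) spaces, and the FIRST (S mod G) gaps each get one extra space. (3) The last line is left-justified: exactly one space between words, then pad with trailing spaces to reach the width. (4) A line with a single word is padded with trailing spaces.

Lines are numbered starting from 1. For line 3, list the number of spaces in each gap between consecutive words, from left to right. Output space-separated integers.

Line 1: ['hospital', 'big', 'sound'] (min_width=18, slack=0)
Line 2: ['string', 'refreshing'] (min_width=17, slack=1)
Line 3: ['banana', 'spoon'] (min_width=12, slack=6)
Line 4: ['cheese', 'program', 'why'] (min_width=18, slack=0)
Line 5: ['journey'] (min_width=7, slack=11)

Answer: 7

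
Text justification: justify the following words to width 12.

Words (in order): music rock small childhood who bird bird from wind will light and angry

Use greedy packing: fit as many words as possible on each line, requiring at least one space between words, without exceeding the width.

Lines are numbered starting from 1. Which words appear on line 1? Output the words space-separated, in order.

Line 1: ['music', 'rock'] (min_width=10, slack=2)
Line 2: ['small'] (min_width=5, slack=7)
Line 3: ['childhood'] (min_width=9, slack=3)
Line 4: ['who', 'bird'] (min_width=8, slack=4)
Line 5: ['bird', 'from'] (min_width=9, slack=3)
Line 6: ['wind', 'will'] (min_width=9, slack=3)
Line 7: ['light', 'and'] (min_width=9, slack=3)
Line 8: ['angry'] (min_width=5, slack=7)

Answer: music rock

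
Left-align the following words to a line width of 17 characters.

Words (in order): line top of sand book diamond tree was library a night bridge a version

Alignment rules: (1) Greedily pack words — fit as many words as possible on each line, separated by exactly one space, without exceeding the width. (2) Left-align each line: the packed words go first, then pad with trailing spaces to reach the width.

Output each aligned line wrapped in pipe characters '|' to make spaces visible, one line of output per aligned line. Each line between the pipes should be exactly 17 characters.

Line 1: ['line', 'top', 'of', 'sand'] (min_width=16, slack=1)
Line 2: ['book', 'diamond', 'tree'] (min_width=17, slack=0)
Line 3: ['was', 'library', 'a'] (min_width=13, slack=4)
Line 4: ['night', 'bridge', 'a'] (min_width=14, slack=3)
Line 5: ['version'] (min_width=7, slack=10)

Answer: |line top of sand |
|book diamond tree|
|was library a    |
|night bridge a   |
|version          |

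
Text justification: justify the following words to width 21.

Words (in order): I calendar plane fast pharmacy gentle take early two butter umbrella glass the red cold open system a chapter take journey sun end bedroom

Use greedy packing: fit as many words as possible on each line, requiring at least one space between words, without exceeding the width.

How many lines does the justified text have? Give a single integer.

Answer: 8

Derivation:
Line 1: ['I', 'calendar', 'plane', 'fast'] (min_width=21, slack=0)
Line 2: ['pharmacy', 'gentle', 'take'] (min_width=20, slack=1)
Line 3: ['early', 'two', 'butter'] (min_width=16, slack=5)
Line 4: ['umbrella', 'glass', 'the'] (min_width=18, slack=3)
Line 5: ['red', 'cold', 'open', 'system'] (min_width=20, slack=1)
Line 6: ['a', 'chapter', 'take'] (min_width=14, slack=7)
Line 7: ['journey', 'sun', 'end'] (min_width=15, slack=6)
Line 8: ['bedroom'] (min_width=7, slack=14)
Total lines: 8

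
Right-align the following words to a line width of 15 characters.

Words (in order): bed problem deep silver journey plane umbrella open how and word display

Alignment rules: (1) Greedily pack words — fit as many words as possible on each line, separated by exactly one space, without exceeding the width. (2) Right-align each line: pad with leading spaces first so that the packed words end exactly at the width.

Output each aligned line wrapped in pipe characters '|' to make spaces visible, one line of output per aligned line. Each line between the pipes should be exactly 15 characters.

Answer: |    bed problem|
|    deep silver|
|  journey plane|
|  umbrella open|
|   how and word|
|        display|

Derivation:
Line 1: ['bed', 'problem'] (min_width=11, slack=4)
Line 2: ['deep', 'silver'] (min_width=11, slack=4)
Line 3: ['journey', 'plane'] (min_width=13, slack=2)
Line 4: ['umbrella', 'open'] (min_width=13, slack=2)
Line 5: ['how', 'and', 'word'] (min_width=12, slack=3)
Line 6: ['display'] (min_width=7, slack=8)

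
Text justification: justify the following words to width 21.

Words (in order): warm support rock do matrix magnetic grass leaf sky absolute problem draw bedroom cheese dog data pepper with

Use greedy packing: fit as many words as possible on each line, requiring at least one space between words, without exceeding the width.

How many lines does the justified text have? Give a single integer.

Answer: 6

Derivation:
Line 1: ['warm', 'support', 'rock', 'do'] (min_width=20, slack=1)
Line 2: ['matrix', 'magnetic', 'grass'] (min_width=21, slack=0)
Line 3: ['leaf', 'sky', 'absolute'] (min_width=17, slack=4)
Line 4: ['problem', 'draw', 'bedroom'] (min_width=20, slack=1)
Line 5: ['cheese', 'dog', 'data'] (min_width=15, slack=6)
Line 6: ['pepper', 'with'] (min_width=11, slack=10)
Total lines: 6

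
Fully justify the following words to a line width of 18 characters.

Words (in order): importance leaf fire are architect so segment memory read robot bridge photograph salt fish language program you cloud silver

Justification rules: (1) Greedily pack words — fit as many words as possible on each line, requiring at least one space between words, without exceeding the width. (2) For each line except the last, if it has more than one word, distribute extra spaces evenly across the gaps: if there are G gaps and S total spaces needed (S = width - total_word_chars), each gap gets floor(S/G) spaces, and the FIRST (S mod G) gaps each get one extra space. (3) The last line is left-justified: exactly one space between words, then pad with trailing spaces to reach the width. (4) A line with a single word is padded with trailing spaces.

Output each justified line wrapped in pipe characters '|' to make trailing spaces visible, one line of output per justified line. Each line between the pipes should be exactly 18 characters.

Line 1: ['importance', 'leaf'] (min_width=15, slack=3)
Line 2: ['fire', 'are', 'architect'] (min_width=18, slack=0)
Line 3: ['so', 'segment', 'memory'] (min_width=17, slack=1)
Line 4: ['read', 'robot', 'bridge'] (min_width=17, slack=1)
Line 5: ['photograph', 'salt'] (min_width=15, slack=3)
Line 6: ['fish', 'language'] (min_width=13, slack=5)
Line 7: ['program', 'you', 'cloud'] (min_width=17, slack=1)
Line 8: ['silver'] (min_width=6, slack=12)

Answer: |importance    leaf|
|fire are architect|
|so  segment memory|
|read  robot bridge|
|photograph    salt|
|fish      language|
|program  you cloud|
|silver            |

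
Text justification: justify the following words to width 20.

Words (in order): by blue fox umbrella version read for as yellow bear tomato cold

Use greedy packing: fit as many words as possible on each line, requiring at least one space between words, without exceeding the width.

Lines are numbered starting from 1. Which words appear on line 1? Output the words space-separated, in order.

Line 1: ['by', 'blue', 'fox', 'umbrella'] (min_width=20, slack=0)
Line 2: ['version', 'read', 'for', 'as'] (min_width=19, slack=1)
Line 3: ['yellow', 'bear', 'tomato'] (min_width=18, slack=2)
Line 4: ['cold'] (min_width=4, slack=16)

Answer: by blue fox umbrella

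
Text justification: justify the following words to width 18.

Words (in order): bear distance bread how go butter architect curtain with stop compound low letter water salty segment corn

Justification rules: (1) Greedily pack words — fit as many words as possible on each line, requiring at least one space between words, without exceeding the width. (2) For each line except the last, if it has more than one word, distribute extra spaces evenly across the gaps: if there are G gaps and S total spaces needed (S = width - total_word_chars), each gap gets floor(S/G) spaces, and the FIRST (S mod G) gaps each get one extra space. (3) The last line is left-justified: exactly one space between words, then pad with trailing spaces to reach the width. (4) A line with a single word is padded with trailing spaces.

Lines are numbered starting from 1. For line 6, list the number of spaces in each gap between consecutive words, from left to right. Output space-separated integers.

Line 1: ['bear', 'distance'] (min_width=13, slack=5)
Line 2: ['bread', 'how', 'go'] (min_width=12, slack=6)
Line 3: ['butter', 'architect'] (min_width=16, slack=2)
Line 4: ['curtain', 'with', 'stop'] (min_width=17, slack=1)
Line 5: ['compound', 'low'] (min_width=12, slack=6)
Line 6: ['letter', 'water', 'salty'] (min_width=18, slack=0)
Line 7: ['segment', 'corn'] (min_width=12, slack=6)

Answer: 1 1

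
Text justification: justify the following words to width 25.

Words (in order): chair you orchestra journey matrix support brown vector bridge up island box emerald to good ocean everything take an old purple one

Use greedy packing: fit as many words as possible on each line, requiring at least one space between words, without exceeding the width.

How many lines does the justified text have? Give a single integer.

Answer: 6

Derivation:
Line 1: ['chair', 'you', 'orchestra'] (min_width=19, slack=6)
Line 2: ['journey', 'matrix', 'support'] (min_width=22, slack=3)
Line 3: ['brown', 'vector', 'bridge', 'up'] (min_width=22, slack=3)
Line 4: ['island', 'box', 'emerald', 'to'] (min_width=21, slack=4)
Line 5: ['good', 'ocean', 'everything'] (min_width=21, slack=4)
Line 6: ['take', 'an', 'old', 'purple', 'one'] (min_width=22, slack=3)
Total lines: 6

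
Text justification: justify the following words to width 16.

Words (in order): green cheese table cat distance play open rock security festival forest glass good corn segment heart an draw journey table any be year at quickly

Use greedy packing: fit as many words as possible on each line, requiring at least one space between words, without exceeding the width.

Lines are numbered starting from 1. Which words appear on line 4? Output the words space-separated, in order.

Answer: open rock

Derivation:
Line 1: ['green', 'cheese'] (min_width=12, slack=4)
Line 2: ['table', 'cat'] (min_width=9, slack=7)
Line 3: ['distance', 'play'] (min_width=13, slack=3)
Line 4: ['open', 'rock'] (min_width=9, slack=7)
Line 5: ['security'] (min_width=8, slack=8)
Line 6: ['festival', 'forest'] (min_width=15, slack=1)
Line 7: ['glass', 'good', 'corn'] (min_width=15, slack=1)
Line 8: ['segment', 'heart', 'an'] (min_width=16, slack=0)
Line 9: ['draw', 'journey'] (min_width=12, slack=4)
Line 10: ['table', 'any', 'be'] (min_width=12, slack=4)
Line 11: ['year', 'at', 'quickly'] (min_width=15, slack=1)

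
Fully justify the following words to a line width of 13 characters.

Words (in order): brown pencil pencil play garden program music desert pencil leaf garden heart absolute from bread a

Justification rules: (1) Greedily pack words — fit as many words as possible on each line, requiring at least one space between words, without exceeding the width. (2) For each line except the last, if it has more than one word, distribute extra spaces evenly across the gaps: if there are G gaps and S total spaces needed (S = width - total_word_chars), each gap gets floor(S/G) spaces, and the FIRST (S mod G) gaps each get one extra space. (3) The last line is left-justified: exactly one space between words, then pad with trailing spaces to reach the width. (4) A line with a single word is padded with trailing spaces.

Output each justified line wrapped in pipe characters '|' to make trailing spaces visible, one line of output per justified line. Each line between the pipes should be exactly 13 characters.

Answer: |brown  pencil|
|pencil   play|
|garden       |
|program music|
|desert pencil|
|leaf   garden|
|heart        |
|absolute from|
|bread a      |

Derivation:
Line 1: ['brown', 'pencil'] (min_width=12, slack=1)
Line 2: ['pencil', 'play'] (min_width=11, slack=2)
Line 3: ['garden'] (min_width=6, slack=7)
Line 4: ['program', 'music'] (min_width=13, slack=0)
Line 5: ['desert', 'pencil'] (min_width=13, slack=0)
Line 6: ['leaf', 'garden'] (min_width=11, slack=2)
Line 7: ['heart'] (min_width=5, slack=8)
Line 8: ['absolute', 'from'] (min_width=13, slack=0)
Line 9: ['bread', 'a'] (min_width=7, slack=6)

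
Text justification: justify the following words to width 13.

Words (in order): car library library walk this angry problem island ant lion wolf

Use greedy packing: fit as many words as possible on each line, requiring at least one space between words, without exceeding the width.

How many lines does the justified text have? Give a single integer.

Answer: 6

Derivation:
Line 1: ['car', 'library'] (min_width=11, slack=2)
Line 2: ['library', 'walk'] (min_width=12, slack=1)
Line 3: ['this', 'angry'] (min_width=10, slack=3)
Line 4: ['problem'] (min_width=7, slack=6)
Line 5: ['island', 'ant'] (min_width=10, slack=3)
Line 6: ['lion', 'wolf'] (min_width=9, slack=4)
Total lines: 6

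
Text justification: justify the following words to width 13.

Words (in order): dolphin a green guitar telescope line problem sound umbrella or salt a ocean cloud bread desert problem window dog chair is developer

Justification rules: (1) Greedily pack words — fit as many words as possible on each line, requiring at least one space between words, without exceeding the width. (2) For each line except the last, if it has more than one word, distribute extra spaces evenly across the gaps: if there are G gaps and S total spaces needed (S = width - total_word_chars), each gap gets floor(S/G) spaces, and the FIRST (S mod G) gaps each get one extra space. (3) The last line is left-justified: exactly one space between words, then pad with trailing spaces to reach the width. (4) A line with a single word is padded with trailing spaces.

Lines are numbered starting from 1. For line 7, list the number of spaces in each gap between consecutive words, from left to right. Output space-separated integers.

Line 1: ['dolphin', 'a'] (min_width=9, slack=4)
Line 2: ['green', 'guitar'] (min_width=12, slack=1)
Line 3: ['telescope'] (min_width=9, slack=4)
Line 4: ['line', 'problem'] (min_width=12, slack=1)
Line 5: ['sound'] (min_width=5, slack=8)
Line 6: ['umbrella', 'or'] (min_width=11, slack=2)
Line 7: ['salt', 'a', 'ocean'] (min_width=12, slack=1)
Line 8: ['cloud', 'bread'] (min_width=11, slack=2)
Line 9: ['desert'] (min_width=6, slack=7)
Line 10: ['problem'] (min_width=7, slack=6)
Line 11: ['window', 'dog'] (min_width=10, slack=3)
Line 12: ['chair', 'is'] (min_width=8, slack=5)
Line 13: ['developer'] (min_width=9, slack=4)

Answer: 2 1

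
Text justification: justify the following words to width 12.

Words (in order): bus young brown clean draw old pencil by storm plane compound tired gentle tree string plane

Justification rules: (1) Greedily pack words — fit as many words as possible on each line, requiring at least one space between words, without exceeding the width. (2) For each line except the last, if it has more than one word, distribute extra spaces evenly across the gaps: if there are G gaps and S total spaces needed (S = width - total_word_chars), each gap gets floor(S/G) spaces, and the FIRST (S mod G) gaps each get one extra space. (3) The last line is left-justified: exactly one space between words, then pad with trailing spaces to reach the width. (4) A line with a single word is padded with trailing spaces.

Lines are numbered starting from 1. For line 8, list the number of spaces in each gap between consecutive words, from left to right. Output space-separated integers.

Answer: 2

Derivation:
Line 1: ['bus', 'young'] (min_width=9, slack=3)
Line 2: ['brown', 'clean'] (min_width=11, slack=1)
Line 3: ['draw', 'old'] (min_width=8, slack=4)
Line 4: ['pencil', 'by'] (min_width=9, slack=3)
Line 5: ['storm', 'plane'] (min_width=11, slack=1)
Line 6: ['compound'] (min_width=8, slack=4)
Line 7: ['tired', 'gentle'] (min_width=12, slack=0)
Line 8: ['tree', 'string'] (min_width=11, slack=1)
Line 9: ['plane'] (min_width=5, slack=7)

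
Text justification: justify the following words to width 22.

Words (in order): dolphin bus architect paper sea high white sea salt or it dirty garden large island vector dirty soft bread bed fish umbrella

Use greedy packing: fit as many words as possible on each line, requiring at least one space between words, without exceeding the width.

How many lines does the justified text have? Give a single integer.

Line 1: ['dolphin', 'bus', 'architect'] (min_width=21, slack=1)
Line 2: ['paper', 'sea', 'high', 'white'] (min_width=20, slack=2)
Line 3: ['sea', 'salt', 'or', 'it', 'dirty'] (min_width=20, slack=2)
Line 4: ['garden', 'large', 'island'] (min_width=19, slack=3)
Line 5: ['vector', 'dirty', 'soft'] (min_width=17, slack=5)
Line 6: ['bread', 'bed', 'fish'] (min_width=14, slack=8)
Line 7: ['umbrella'] (min_width=8, slack=14)
Total lines: 7

Answer: 7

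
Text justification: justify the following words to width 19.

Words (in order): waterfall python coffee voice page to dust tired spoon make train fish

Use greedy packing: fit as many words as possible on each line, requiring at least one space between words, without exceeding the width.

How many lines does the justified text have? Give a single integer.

Line 1: ['waterfall', 'python'] (min_width=16, slack=3)
Line 2: ['coffee', 'voice', 'page'] (min_width=17, slack=2)
Line 3: ['to', 'dust', 'tired', 'spoon'] (min_width=19, slack=0)
Line 4: ['make', 'train', 'fish'] (min_width=15, slack=4)
Total lines: 4

Answer: 4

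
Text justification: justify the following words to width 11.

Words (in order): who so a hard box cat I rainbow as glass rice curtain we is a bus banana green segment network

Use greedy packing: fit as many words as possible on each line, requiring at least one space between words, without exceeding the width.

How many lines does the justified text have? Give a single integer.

Line 1: ['who', 'so', 'a'] (min_width=8, slack=3)
Line 2: ['hard', 'box'] (min_width=8, slack=3)
Line 3: ['cat', 'I'] (min_width=5, slack=6)
Line 4: ['rainbow', 'as'] (min_width=10, slack=1)
Line 5: ['glass', 'rice'] (min_width=10, slack=1)
Line 6: ['curtain', 'we'] (min_width=10, slack=1)
Line 7: ['is', 'a', 'bus'] (min_width=8, slack=3)
Line 8: ['banana'] (min_width=6, slack=5)
Line 9: ['green'] (min_width=5, slack=6)
Line 10: ['segment'] (min_width=7, slack=4)
Line 11: ['network'] (min_width=7, slack=4)
Total lines: 11

Answer: 11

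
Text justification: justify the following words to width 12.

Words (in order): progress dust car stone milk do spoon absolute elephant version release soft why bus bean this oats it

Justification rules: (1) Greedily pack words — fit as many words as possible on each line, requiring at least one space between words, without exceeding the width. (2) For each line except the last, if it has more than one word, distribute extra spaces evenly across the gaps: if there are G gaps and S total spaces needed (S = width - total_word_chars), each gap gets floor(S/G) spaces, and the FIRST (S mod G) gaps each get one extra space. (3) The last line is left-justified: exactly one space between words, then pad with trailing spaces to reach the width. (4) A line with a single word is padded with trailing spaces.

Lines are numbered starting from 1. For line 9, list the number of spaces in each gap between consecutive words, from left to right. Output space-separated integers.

Answer: 1 1

Derivation:
Line 1: ['progress'] (min_width=8, slack=4)
Line 2: ['dust', 'car'] (min_width=8, slack=4)
Line 3: ['stone', 'milk'] (min_width=10, slack=2)
Line 4: ['do', 'spoon'] (min_width=8, slack=4)
Line 5: ['absolute'] (min_width=8, slack=4)
Line 6: ['elephant'] (min_width=8, slack=4)
Line 7: ['version'] (min_width=7, slack=5)
Line 8: ['release', 'soft'] (min_width=12, slack=0)
Line 9: ['why', 'bus', 'bean'] (min_width=12, slack=0)
Line 10: ['this', 'oats', 'it'] (min_width=12, slack=0)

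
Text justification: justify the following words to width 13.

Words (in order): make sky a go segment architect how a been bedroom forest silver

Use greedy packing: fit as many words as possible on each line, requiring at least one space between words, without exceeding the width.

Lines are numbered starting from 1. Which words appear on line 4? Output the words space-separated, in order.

Answer: a been

Derivation:
Line 1: ['make', 'sky', 'a', 'go'] (min_width=13, slack=0)
Line 2: ['segment'] (min_width=7, slack=6)
Line 3: ['architect', 'how'] (min_width=13, slack=0)
Line 4: ['a', 'been'] (min_width=6, slack=7)
Line 5: ['bedroom'] (min_width=7, slack=6)
Line 6: ['forest', 'silver'] (min_width=13, slack=0)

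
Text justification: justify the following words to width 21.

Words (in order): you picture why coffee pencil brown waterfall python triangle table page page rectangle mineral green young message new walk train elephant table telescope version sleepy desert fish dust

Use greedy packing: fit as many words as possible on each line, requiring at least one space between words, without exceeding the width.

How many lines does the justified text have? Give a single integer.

Answer: 11

Derivation:
Line 1: ['you', 'picture', 'why'] (min_width=15, slack=6)
Line 2: ['coffee', 'pencil', 'brown'] (min_width=19, slack=2)
Line 3: ['waterfall', 'python'] (min_width=16, slack=5)
Line 4: ['triangle', 'table', 'page'] (min_width=19, slack=2)
Line 5: ['page', 'rectangle'] (min_width=14, slack=7)
Line 6: ['mineral', 'green', 'young'] (min_width=19, slack=2)
Line 7: ['message', 'new', 'walk'] (min_width=16, slack=5)
Line 8: ['train', 'elephant', 'table'] (min_width=20, slack=1)
Line 9: ['telescope', 'version'] (min_width=17, slack=4)
Line 10: ['sleepy', 'desert', 'fish'] (min_width=18, slack=3)
Line 11: ['dust'] (min_width=4, slack=17)
Total lines: 11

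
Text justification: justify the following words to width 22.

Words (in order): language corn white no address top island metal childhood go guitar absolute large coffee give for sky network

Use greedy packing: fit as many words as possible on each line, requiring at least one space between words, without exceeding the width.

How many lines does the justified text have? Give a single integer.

Line 1: ['language', 'corn', 'white', 'no'] (min_width=22, slack=0)
Line 2: ['address', 'top', 'island'] (min_width=18, slack=4)
Line 3: ['metal', 'childhood', 'go'] (min_width=18, slack=4)
Line 4: ['guitar', 'absolute', 'large'] (min_width=21, slack=1)
Line 5: ['coffee', 'give', 'for', 'sky'] (min_width=19, slack=3)
Line 6: ['network'] (min_width=7, slack=15)
Total lines: 6

Answer: 6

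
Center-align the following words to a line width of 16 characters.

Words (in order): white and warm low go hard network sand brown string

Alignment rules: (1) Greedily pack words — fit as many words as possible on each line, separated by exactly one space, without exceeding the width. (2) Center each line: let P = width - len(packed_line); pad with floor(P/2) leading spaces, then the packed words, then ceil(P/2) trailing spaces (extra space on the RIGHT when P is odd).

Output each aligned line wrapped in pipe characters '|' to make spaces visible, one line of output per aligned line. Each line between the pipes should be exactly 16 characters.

Line 1: ['white', 'and', 'warm'] (min_width=14, slack=2)
Line 2: ['low', 'go', 'hard'] (min_width=11, slack=5)
Line 3: ['network', 'sand'] (min_width=12, slack=4)
Line 4: ['brown', 'string'] (min_width=12, slack=4)

Answer: | white and warm |
|  low go hard   |
|  network sand  |
|  brown string  |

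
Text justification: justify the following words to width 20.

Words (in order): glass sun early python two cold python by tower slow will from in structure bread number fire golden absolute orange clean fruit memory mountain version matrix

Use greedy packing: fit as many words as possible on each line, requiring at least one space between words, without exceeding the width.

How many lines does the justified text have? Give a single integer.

Answer: 10

Derivation:
Line 1: ['glass', 'sun', 'early'] (min_width=15, slack=5)
Line 2: ['python', 'two', 'cold'] (min_width=15, slack=5)
Line 3: ['python', 'by', 'tower', 'slow'] (min_width=20, slack=0)
Line 4: ['will', 'from', 'in'] (min_width=12, slack=8)
Line 5: ['structure', 'bread'] (min_width=15, slack=5)
Line 6: ['number', 'fire', 'golden'] (min_width=18, slack=2)
Line 7: ['absolute', 'orange'] (min_width=15, slack=5)
Line 8: ['clean', 'fruit', 'memory'] (min_width=18, slack=2)
Line 9: ['mountain', 'version'] (min_width=16, slack=4)
Line 10: ['matrix'] (min_width=6, slack=14)
Total lines: 10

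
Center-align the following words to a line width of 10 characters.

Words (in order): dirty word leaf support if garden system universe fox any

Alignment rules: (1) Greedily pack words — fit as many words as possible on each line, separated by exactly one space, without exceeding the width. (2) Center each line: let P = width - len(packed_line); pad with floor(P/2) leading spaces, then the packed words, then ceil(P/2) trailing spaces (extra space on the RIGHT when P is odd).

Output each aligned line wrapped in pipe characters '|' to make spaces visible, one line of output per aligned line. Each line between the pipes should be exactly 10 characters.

Answer: |dirty word|
|   leaf   |
|support if|
|  garden  |
|  system  |
| universe |
| fox any  |

Derivation:
Line 1: ['dirty', 'word'] (min_width=10, slack=0)
Line 2: ['leaf'] (min_width=4, slack=6)
Line 3: ['support', 'if'] (min_width=10, slack=0)
Line 4: ['garden'] (min_width=6, slack=4)
Line 5: ['system'] (min_width=6, slack=4)
Line 6: ['universe'] (min_width=8, slack=2)
Line 7: ['fox', 'any'] (min_width=7, slack=3)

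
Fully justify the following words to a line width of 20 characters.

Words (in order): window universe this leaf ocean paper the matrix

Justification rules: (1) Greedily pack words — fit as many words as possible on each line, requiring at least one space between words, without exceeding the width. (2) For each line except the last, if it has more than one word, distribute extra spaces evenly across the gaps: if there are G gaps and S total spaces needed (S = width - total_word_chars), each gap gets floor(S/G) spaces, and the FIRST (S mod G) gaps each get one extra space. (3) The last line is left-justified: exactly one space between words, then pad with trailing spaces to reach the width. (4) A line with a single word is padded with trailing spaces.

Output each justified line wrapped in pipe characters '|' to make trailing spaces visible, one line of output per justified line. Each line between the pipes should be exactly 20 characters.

Answer: |window universe this|
|leaf ocean paper the|
|matrix              |

Derivation:
Line 1: ['window', 'universe', 'this'] (min_width=20, slack=0)
Line 2: ['leaf', 'ocean', 'paper', 'the'] (min_width=20, slack=0)
Line 3: ['matrix'] (min_width=6, slack=14)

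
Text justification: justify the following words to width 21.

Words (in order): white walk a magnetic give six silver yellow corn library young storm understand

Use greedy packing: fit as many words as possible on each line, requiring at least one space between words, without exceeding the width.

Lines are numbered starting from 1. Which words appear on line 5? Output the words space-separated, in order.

Answer: understand

Derivation:
Line 1: ['white', 'walk', 'a', 'magnetic'] (min_width=21, slack=0)
Line 2: ['give', 'six', 'silver'] (min_width=15, slack=6)
Line 3: ['yellow', 'corn', 'library'] (min_width=19, slack=2)
Line 4: ['young', 'storm'] (min_width=11, slack=10)
Line 5: ['understand'] (min_width=10, slack=11)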